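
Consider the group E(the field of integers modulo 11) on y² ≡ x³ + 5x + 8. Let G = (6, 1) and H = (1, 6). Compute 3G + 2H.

First 3G:
Repeated addition: build up to 3G.
2G: tangent at (6, 1): λ = (3·6² + 5)/(2·1) ≡ 3/2. 2⁻¹ ≡ 6 (mod 11), so λ ≡ 3·6 ≡ 7.
  x = λ² - 6 - 6 = 49 - 12 ≡ 4; y = λ·(6 - 4) - 1 ≡ 2. → (4, 2)
3G: (4, 2) + (6, 1). λ = (1 - 2)/(6 - 4) ≡ 10/2 mod 11. 2⁻¹ ≡ 6 (mod 11), so λ ≡ 5.
  x = λ² - 4 - 6 = 25 - 10 ≡ 4; y = λ·(4 - 4) - 2 ≡ 9. → (4, 9)
3G = (4, 9).
Next 2H:
Repeated addition: build up to 2H.
2H: tangent at (1, 6): λ = (3·1² + 5)/(2·6) ≡ 8/1. 1⁻¹ ≡ 1 (mod 11), so λ ≡ 8·1 ≡ 8.
  x = λ² - 1 - 1 = 64 - 2 ≡ 7; y = λ·(1 - 7) - 6 ≡ 1. → (7, 1)
2H = (7, 1).
Finally 3G + 2H:
(4, 9) + (7, 1). λ = (1 - 9)/(7 - 4) ≡ 3/3 mod 11. 3⁻¹ ≡ 4 (mod 11) since 3·4 = 12 ≡ 1, so λ ≡ 1.
  x = λ² - 4 - 7 = 1 - 11 ≡ 1; y = λ·(4 - 1) - 9 ≡ 5. → (1, 5)

(1, 5)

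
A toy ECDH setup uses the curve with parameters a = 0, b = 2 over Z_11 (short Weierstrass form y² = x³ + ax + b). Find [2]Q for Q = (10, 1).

(7, 9)

tangent at (10, 1): λ = (3·10² + 0)/(2·1) ≡ 3/2. 2⁻¹ ≡ 6 (mod 11) since 2·6 = 12 ≡ 1, so λ ≡ 3·6 ≡ 7.
  x = λ² - 10 - 10 = 49 - 20 ≡ 7; y = λ·(10 - 7) - 1 ≡ 9. → (7, 9)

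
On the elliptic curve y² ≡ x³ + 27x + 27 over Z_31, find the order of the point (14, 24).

5

2P: tangent at (14, 24): λ = (3·14² + 27)/(2·24) ≡ 26/17. 17⁻¹ ≡ 11 (mod 31), so λ ≡ 26·11 ≡ 7.
  x = λ² - 14 - 14 = 49 - 28 ≡ 21; y = λ·(14 - 21) - 24 ≡ 20. → (21, 20)
3P: (21, 20) + (14, 24). λ = (24 - 20)/(14 - 21) ≡ 4/24 mod 31. 24⁻¹ ≡ 22 (mod 31) since 24·22 = 528 ≡ 1, so λ ≡ 26.
  x = λ² - 21 - 14 = 676 - 35 ≡ 21; y = λ·(21 - 21) - 20 ≡ 11. → (21, 11)
4P: (21, 11) + (14, 24). λ = (24 - 11)/(14 - 21) ≡ 13/24 mod 31. 24⁻¹ ≡ 22 (mod 31), so λ ≡ 7.
  x = λ² - 21 - 14 = 49 - 35 ≡ 14; y = λ·(21 - 14) - 11 ≡ 7. → (14, 7)
5P: (14, 7) + (14, 24): same x and y₁ ≡ -y₂, so the sum is O.
5P = O, so the order is 5.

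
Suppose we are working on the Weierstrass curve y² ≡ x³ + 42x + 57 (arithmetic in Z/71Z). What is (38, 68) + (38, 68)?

tangent at (38, 68): λ = (3·38² + 42)/(2·68) ≡ 43/65. 65⁻¹ ≡ 59 (mod 71), so λ ≡ 43·59 ≡ 52.
  x = λ² - 38 - 38 = 2704 - 76 ≡ 1; y = λ·(38 - 1) - 68 ≡ 10. → (1, 10)

(1, 10)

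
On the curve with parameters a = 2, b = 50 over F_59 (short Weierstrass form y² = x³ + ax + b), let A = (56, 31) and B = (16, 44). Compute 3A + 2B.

First 3A:
Repeated addition: build up to 3A.
2A: tangent at (56, 31): λ = (3·56² + 2)/(2·31) ≡ 29/3. 3⁻¹ ≡ 20 (mod 59) since 3·20 = 60 ≡ 1, so λ ≡ 29·20 ≡ 49.
  x = λ² - 56 - 56 = 2401 - 112 ≡ 47; y = λ·(56 - 47) - 31 ≡ 56. → (47, 56)
3A: (47, 56) + (56, 31). λ = (31 - 56)/(56 - 47) ≡ 34/9 mod 59. 9⁻¹ ≡ 46 (mod 59), so λ ≡ 30.
  x = λ² - 47 - 56 = 900 - 103 ≡ 30; y = λ·(47 - 30) - 56 ≡ 41. → (30, 41)
3A = (30, 41).
Next 2B:
Repeated addition: build up to 2B.
2B: tangent at (16, 44): λ = (3·16² + 2)/(2·44) ≡ 3/29. 29⁻¹ ≡ 57 (mod 59) since 29·57 = 1653 ≡ 1, so λ ≡ 3·57 ≡ 53.
  x = λ² - 16 - 16 = 2809 - 32 ≡ 4; y = λ·(16 - 4) - 44 ≡ 2. → (4, 2)
2B = (4, 2).
Finally 3A + 2B:
(30, 41) + (4, 2). λ = (2 - 41)/(4 - 30) ≡ 20/33 mod 59. 33⁻¹ ≡ 34 (mod 59), so λ ≡ 31.
  x = λ² - 30 - 4 = 961 - 34 ≡ 42; y = λ·(30 - 42) - 41 ≡ 0. → (42, 0)

(42, 0)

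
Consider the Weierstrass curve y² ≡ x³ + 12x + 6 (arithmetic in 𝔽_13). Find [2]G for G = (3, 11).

(7, 2)

tangent at (3, 11): λ = (3·3² + 12)/(2·11) ≡ 0/9. 9⁻¹ ≡ 3 (mod 13) since 9·3 = 27 ≡ 1, so λ ≡ 0·3 ≡ 0.
  x = λ² - 3 - 3 = 0 - 6 ≡ 7; y = λ·(3 - 7) - 11 ≡ 2. → (7, 2)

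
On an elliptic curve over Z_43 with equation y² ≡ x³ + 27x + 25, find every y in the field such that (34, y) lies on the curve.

x³ + 27x + 25 = 40247 ≡ 42 (mod 43).
42 is a non-residue mod 43; no y exists.

none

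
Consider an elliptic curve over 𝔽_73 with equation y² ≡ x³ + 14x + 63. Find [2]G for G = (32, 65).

tangent at (32, 65): λ = (3·32² + 14)/(2·65) ≡ 20/57. 57⁻¹ ≡ 41 (mod 73), so λ ≡ 20·41 ≡ 17.
  x = λ² - 32 - 32 = 289 - 64 ≡ 6; y = λ·(32 - 6) - 65 ≡ 12. → (6, 12)

(6, 12)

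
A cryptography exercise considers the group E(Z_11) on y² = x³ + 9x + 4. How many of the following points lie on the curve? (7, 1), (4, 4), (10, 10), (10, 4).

(7, 1): 1² ≡ 1, rhs ≡ 3 → off.
(4, 4): 4² ≡ 5, rhs ≡ 5 → on.
(10, 10): 10² ≡ 1, rhs ≡ 5 → off.
(10, 4): 4² ≡ 5, rhs ≡ 5 → on.

2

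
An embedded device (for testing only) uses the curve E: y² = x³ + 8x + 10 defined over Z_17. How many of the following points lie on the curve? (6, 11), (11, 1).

(6, 11): 11² ≡ 2, rhs ≡ 2 → on.
(11, 1): 1² ≡ 1, rhs ≡ 1 → on.

2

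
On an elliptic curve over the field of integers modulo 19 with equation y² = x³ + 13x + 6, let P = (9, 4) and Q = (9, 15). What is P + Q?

O

The two points share x = 9 and their y-coordinates satisfy 4 + 15 ≡ 0 (mod 19), so they are inverses. Their sum is O.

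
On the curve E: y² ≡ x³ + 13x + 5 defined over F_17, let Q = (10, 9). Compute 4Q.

(9, 1)

Repeated addition: build up to 4Q.
2Q: tangent at (10, 9): λ = (3·10² + 13)/(2·9) ≡ 7/1. 1⁻¹ ≡ 1 (mod 17), so λ ≡ 7·1 ≡ 7.
  x = λ² - 10 - 10 = 49 - 20 ≡ 12; y = λ·(10 - 12) - 9 ≡ 11. → (12, 11)
3Q: (12, 11) + (10, 9). λ = (9 - 11)/(10 - 12) ≡ 15/15 mod 17. 15⁻¹ ≡ 8 (mod 17) since 15·8 = 120 ≡ 1, so λ ≡ 1.
  x = λ² - 12 - 10 = 1 - 22 ≡ 13; y = λ·(12 - 13) - 11 ≡ 5. → (13, 5)
4Q: (13, 5) + (10, 9). λ = (9 - 5)/(10 - 13) ≡ 4/14 mod 17. 14⁻¹ ≡ 11 (mod 17), so λ ≡ 10.
  x = λ² - 13 - 10 = 100 - 23 ≡ 9; y = λ·(13 - 9) - 5 ≡ 1. → (9, 1)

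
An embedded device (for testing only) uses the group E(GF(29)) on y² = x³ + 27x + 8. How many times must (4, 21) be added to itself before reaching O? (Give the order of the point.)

8

2P: tangent at (4, 21): λ = (3·4² + 27)/(2·21) ≡ 17/13. 13⁻¹ ≡ 9 (mod 29) since 13·9 = 117 ≡ 1, so λ ≡ 17·9 ≡ 8.
  x = λ² - 4 - 4 = 64 - 8 ≡ 27; y = λ·(4 - 27) - 21 ≡ 27. → (27, 27)
3P: (27, 27) + (4, 21). λ = (21 - 27)/(4 - 27) ≡ 23/6 mod 29. 6⁻¹ ≡ 5 (mod 29), so λ ≡ 28.
  x = λ² - 27 - 4 = 784 - 31 ≡ 28; y = λ·(27 - 28) - 27 ≡ 3. → (28, 3)
4P: (28, 3) + (4, 21). λ = (21 - 3)/(4 - 28) ≡ 18/5 mod 29. 5⁻¹ ≡ 6 (mod 29) since 5·6 = 30 ≡ 1, so λ ≡ 21.
  x = λ² - 28 - 4 = 441 - 32 ≡ 3; y = λ·(28 - 3) - 3 ≡ 0. → (3, 0)
5P: (3, 0) + (4, 21). λ = (21 - 0)/(4 - 3) ≡ 21/1 mod 29. 1⁻¹ ≡ 1 (mod 29), so λ ≡ 21.
  x = λ² - 3 - 4 = 441 - 7 ≡ 28; y = λ·(3 - 28) - 0 ≡ 26. → (28, 26)
6P: (28, 26) + (4, 21). λ = (21 - 26)/(4 - 28) ≡ 24/5 mod 29. 5⁻¹ ≡ 6 (mod 29), so λ ≡ 28.
  x = λ² - 28 - 4 = 784 - 32 ≡ 27; y = λ·(28 - 27) - 26 ≡ 2. → (27, 2)
7P: (27, 2) + (4, 21). λ = (21 - 2)/(4 - 27) ≡ 19/6 mod 29. 6⁻¹ ≡ 5 (mod 29) since 6·5 = 30 ≡ 1, so λ ≡ 8.
  x = λ² - 27 - 4 = 64 - 31 ≡ 4; y = λ·(27 - 4) - 2 ≡ 8. → (4, 8)
8P: (4, 8) + (4, 21): same x and y₁ ≡ -y₂, so the sum is O.
8P = O, so the order is 8.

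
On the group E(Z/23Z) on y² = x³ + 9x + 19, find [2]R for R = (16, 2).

tangent at (16, 2): λ = (3·16² + 9)/(2·2) ≡ 18/4. 4⁻¹ ≡ 6 (mod 23) since 4·6 = 24 ≡ 1, so λ ≡ 18·6 ≡ 16.
  x = λ² - 16 - 16 = 256 - 32 ≡ 17; y = λ·(16 - 17) - 2 ≡ 5. → (17, 5)

(17, 5)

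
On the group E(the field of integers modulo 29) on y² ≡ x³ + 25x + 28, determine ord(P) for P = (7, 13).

11

2P: tangent at (7, 13): λ = (3·7² + 25)/(2·13) ≡ 27/26. 26⁻¹ ≡ 19 (mod 29), so λ ≡ 27·19 ≡ 20.
  x = λ² - 7 - 7 = 400 - 14 ≡ 9; y = λ·(7 - 9) - 13 ≡ 5. → (9, 5)
3P: (9, 5) + (7, 13). λ = (13 - 5)/(7 - 9) ≡ 8/27 mod 29. 27⁻¹ ≡ 14 (mod 29) since 27·14 = 378 ≡ 1, so λ ≡ 25.
  x = λ² - 9 - 7 = 625 - 16 ≡ 0; y = λ·(9 - 0) - 5 ≡ 17. → (0, 17)
4P: (0, 17) + (7, 13). λ = (13 - 17)/(7 - 0) ≡ 25/7 mod 29. 7⁻¹ ≡ 25 (mod 29), so λ ≡ 16.
  x = λ² - 0 - 7 = 256 - 7 ≡ 17; y = λ·(0 - 17) - 17 ≡ 1. → (17, 1)
5P: (17, 1) + (7, 13). λ = (13 - 1)/(7 - 17) ≡ 12/19 mod 29. 19⁻¹ ≡ 26 (mod 29), so λ ≡ 22.
  x = λ² - 17 - 7 = 484 - 24 ≡ 25; y = λ·(17 - 25) - 1 ≡ 26. → (25, 26)
6P: (25, 26) + (7, 13). λ = (13 - 26)/(7 - 25) ≡ 16/11 mod 29. 11⁻¹ ≡ 8 (mod 29), so λ ≡ 12.
  x = λ² - 25 - 7 = 144 - 32 ≡ 25; y = λ·(25 - 25) - 26 ≡ 3. → (25, 3)
7P: (25, 3) + (7, 13). λ = (13 - 3)/(7 - 25) ≡ 10/11 mod 29. 11⁻¹ ≡ 8 (mod 29) since 11·8 = 88 ≡ 1, so λ ≡ 22.
  x = λ² - 25 - 7 = 484 - 32 ≡ 17; y = λ·(25 - 17) - 3 ≡ 28. → (17, 28)
8P: (17, 28) + (7, 13). λ = (13 - 28)/(7 - 17) ≡ 14/19 mod 29. 19⁻¹ ≡ 26 (mod 29), so λ ≡ 16.
  x = λ² - 17 - 7 = 256 - 24 ≡ 0; y = λ·(17 - 0) - 28 ≡ 12. → (0, 12)
9P: (0, 12) + (7, 13). λ = (13 - 12)/(7 - 0) ≡ 1/7 mod 29. 7⁻¹ ≡ 25 (mod 29), so λ ≡ 25.
  x = λ² - 0 - 7 = 625 - 7 ≡ 9; y = λ·(0 - 9) - 12 ≡ 24. → (9, 24)
10P: (9, 24) + (7, 13). λ = (13 - 24)/(7 - 9) ≡ 18/27 mod 29. 27⁻¹ ≡ 14 (mod 29) since 27·14 = 378 ≡ 1, so λ ≡ 20.
  x = λ² - 9 - 7 = 400 - 16 ≡ 7; y = λ·(9 - 7) - 24 ≡ 16. → (7, 16)
11P: (7, 16) + (7, 13): same x and y₁ ≡ -y₂, so the sum is O.
11P = O, so the order is 11.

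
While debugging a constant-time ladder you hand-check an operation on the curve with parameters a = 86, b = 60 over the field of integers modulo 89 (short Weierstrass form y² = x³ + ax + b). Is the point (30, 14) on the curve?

y² = 14² ≡ 18; x³ + 86x + 60 = 29640 ≡ 3 (mod 89). 18 ≠ 3.

no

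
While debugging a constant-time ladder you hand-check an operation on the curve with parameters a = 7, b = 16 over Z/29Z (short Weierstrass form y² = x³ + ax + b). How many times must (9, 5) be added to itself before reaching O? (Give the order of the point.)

2P: tangent at (9, 5): λ = (3·9² + 7)/(2·5) ≡ 18/10. 10⁻¹ ≡ 3 (mod 29), so λ ≡ 18·3 ≡ 25.
  x = λ² - 9 - 9 = 625 - 18 ≡ 27; y = λ·(9 - 27) - 5 ≡ 9. → (27, 9)
3P: (27, 9) + (9, 5). λ = (5 - 9)/(9 - 27) ≡ 25/11 mod 29. 11⁻¹ ≡ 8 (mod 29), so λ ≡ 26.
  x = λ² - 27 - 9 = 676 - 36 ≡ 2; y = λ·(27 - 2) - 9 ≡ 3. → (2, 3)
4P: (2, 3) + (9, 5). λ = (5 - 3)/(9 - 2) ≡ 2/7 mod 29. 7⁻¹ ≡ 25 (mod 29), so λ ≡ 21.
  x = λ² - 2 - 9 = 441 - 11 ≡ 24; y = λ·(2 - 24) - 3 ≡ 28. → (24, 28)
5P: (24, 28) + (9, 5). λ = (5 - 28)/(9 - 24) ≡ 6/14 mod 29. 14⁻¹ ≡ 27 (mod 29), so λ ≡ 17.
  x = λ² - 24 - 9 = 289 - 33 ≡ 24; y = λ·(24 - 24) - 28 ≡ 1. → (24, 1)
6P: (24, 1) + (9, 5). λ = (5 - 1)/(9 - 24) ≡ 4/14 mod 29. 14⁻¹ ≡ 27 (mod 29), so λ ≡ 21.
  x = λ² - 24 - 9 = 441 - 33 ≡ 2; y = λ·(24 - 2) - 1 ≡ 26. → (2, 26)
7P: (2, 26) + (9, 5). λ = (5 - 26)/(9 - 2) ≡ 8/7 mod 29. 7⁻¹ ≡ 25 (mod 29) since 7·25 = 175 ≡ 1, so λ ≡ 26.
  x = λ² - 2 - 9 = 676 - 11 ≡ 27; y = λ·(2 - 27) - 26 ≡ 20. → (27, 20)
8P: (27, 20) + (9, 5). λ = (5 - 20)/(9 - 27) ≡ 14/11 mod 29. 11⁻¹ ≡ 8 (mod 29), so λ ≡ 25.
  x = λ² - 27 - 9 = 625 - 36 ≡ 9; y = λ·(27 - 9) - 20 ≡ 24. → (9, 24)
9P: (9, 24) + (9, 5): same x and y₁ ≡ -y₂, so the sum is O.
9P = O, so the order is 9.

9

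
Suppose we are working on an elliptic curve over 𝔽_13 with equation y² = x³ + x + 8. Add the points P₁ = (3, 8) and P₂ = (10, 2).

(1, 7)

(3, 8) + (10, 2). λ = (2 - 8)/(10 - 3) ≡ 7/7 mod 13. 7⁻¹ ≡ 2 (mod 13) since 7·2 = 14 ≡ 1, so λ ≡ 1.
  x = λ² - 3 - 10 = 1 - 13 ≡ 1; y = λ·(3 - 1) - 8 ≡ 7. → (1, 7)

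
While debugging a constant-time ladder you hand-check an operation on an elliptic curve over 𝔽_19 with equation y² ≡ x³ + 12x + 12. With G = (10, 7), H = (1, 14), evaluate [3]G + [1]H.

First 3G:
Repeated addition: build up to 3G.
2G: tangent at (10, 7): λ = (3·10² + 12)/(2·7) ≡ 8/14. 14⁻¹ ≡ 15 (mod 19) since 14·15 = 210 ≡ 1, so λ ≡ 8·15 ≡ 6.
  x = λ² - 10 - 10 = 36 - 20 ≡ 16; y = λ·(10 - 16) - 7 ≡ 14. → (16, 14)
3G: (16, 14) + (10, 7). λ = (7 - 14)/(10 - 16) ≡ 12/13 mod 19. 13⁻¹ ≡ 3 (mod 19), so λ ≡ 17.
  x = λ² - 16 - 10 = 289 - 26 ≡ 16; y = λ·(16 - 16) - 14 ≡ 5. → (16, 5)
3G = (16, 5).
Finally 3G + H:
(16, 5) + (1, 14). λ = (14 - 5)/(1 - 16) ≡ 9/4 mod 19. 4⁻¹ ≡ 5 (mod 19), so λ ≡ 7.
  x = λ² - 16 - 1 = 49 - 17 ≡ 13; y = λ·(16 - 13) - 5 ≡ 16. → (13, 16)

(13, 16)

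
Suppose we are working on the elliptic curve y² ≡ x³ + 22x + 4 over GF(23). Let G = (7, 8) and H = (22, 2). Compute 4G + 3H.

(16, 6)

First 4G:
Double-and-add on 4 = (100)₂. Start with G = (7, 8) for the leading 1-bit.
double: tangent at (7, 8): λ = (3·7² + 22)/(2·8) ≡ 8/16. 16⁻¹ ≡ 13 (mod 23), so λ ≡ 8·13 ≡ 12.
  x = λ² - 7 - 7 = 144 - 14 ≡ 15; y = λ·(7 - 15) - 8 ≡ 11. → (15, 11)
double: tangent at (15, 11): λ = (3·15² + 22)/(2·11) ≡ 7/22. 22⁻¹ ≡ 22 (mod 23) since 22·22 = 484 ≡ 1, so λ ≡ 7·22 ≡ 16.
  x = λ² - 15 - 15 = 256 - 30 ≡ 19; y = λ·(15 - 19) - 11 ≡ 17. → (19, 17)
4G = (19, 17).
Next 3H:
Repeated addition: build up to 3H.
2H: tangent at (22, 2): λ = (3·22² + 22)/(2·2) ≡ 2/4. 4⁻¹ ≡ 6 (mod 23), so λ ≡ 2·6 ≡ 12.
  x = λ² - 22 - 22 = 144 - 44 ≡ 8; y = λ·(22 - 8) - 2 ≡ 5. → (8, 5)
3H: (8, 5) + (22, 2). λ = (2 - 5)/(22 - 8) ≡ 20/14 mod 23. 14⁻¹ ≡ 5 (mod 23), so λ ≡ 8.
  x = λ² - 8 - 22 = 64 - 30 ≡ 11; y = λ·(8 - 11) - 5 ≡ 17. → (11, 17)
3H = (11, 17).
Finally 4G + 3H:
(19, 17) + (11, 17). λ = (17 - 17)/(11 - 19) ≡ 0/15 mod 23. 15⁻¹ ≡ 20 (mod 23), so λ ≡ 0.
  x = λ² - 19 - 11 = 0 - 30 ≡ 16; y = λ·(19 - 16) - 17 ≡ 6. → (16, 6)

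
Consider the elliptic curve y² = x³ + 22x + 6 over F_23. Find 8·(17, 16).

Write Q = (17, 16).
Repeated addition: build up to 8Q.
2Q: tangent at (17, 16): λ = (3·17² + 22)/(2·16) ≡ 15/9. 9⁻¹ ≡ 18 (mod 23), so λ ≡ 15·18 ≡ 17.
  x = λ² - 17 - 17 = 289 - 34 ≡ 2; y = λ·(17 - 2) - 16 ≡ 9. → (2, 9)
3Q: (2, 9) + (17, 16). λ = (16 - 9)/(17 - 2) ≡ 7/15 mod 23. 15⁻¹ ≡ 20 (mod 23), so λ ≡ 2.
  x = λ² - 2 - 17 = 4 - 19 ≡ 8; y = λ·(2 - 8) - 9 ≡ 2. → (8, 2)
4Q: (8, 2) + (17, 16). λ = (16 - 2)/(17 - 8) ≡ 14/9 mod 23. 9⁻¹ ≡ 18 (mod 23), so λ ≡ 22.
  x = λ² - 8 - 17 = 484 - 25 ≡ 22; y = λ·(8 - 22) - 2 ≡ 12. → (22, 12)
5Q: (22, 12) + (17, 16). λ = (16 - 12)/(17 - 22) ≡ 4/18 mod 23. 18⁻¹ ≡ 9 (mod 23), so λ ≡ 13.
  x = λ² - 22 - 17 = 169 - 39 ≡ 15; y = λ·(22 - 15) - 12 ≡ 10. → (15, 10)
6Q: (15, 10) + (17, 16). λ = (16 - 10)/(17 - 15) ≡ 6/2 mod 23. 2⁻¹ ≡ 12 (mod 23) since 2·12 = 24 ≡ 1, so λ ≡ 3.
  x = λ² - 15 - 17 = 9 - 32 ≡ 0; y = λ·(15 - 0) - 10 ≡ 12. → (0, 12)
7Q: (0, 12) + (17, 16). λ = (16 - 12)/(17 - 0) ≡ 4/17 mod 23. 17⁻¹ ≡ 19 (mod 23) since 17·19 = 323 ≡ 1, so λ ≡ 7.
  x = λ² - 0 - 17 = 49 - 17 ≡ 9; y = λ·(0 - 9) - 12 ≡ 17. → (9, 17)
8Q: (9, 17) + (17, 16). λ = (16 - 17)/(17 - 9) ≡ 22/8 mod 23. 8⁻¹ ≡ 3 (mod 23), so λ ≡ 20.
  x = λ² - 9 - 17 = 400 - 26 ≡ 6; y = λ·(9 - 6) - 17 ≡ 20. → (6, 20)

(6, 20)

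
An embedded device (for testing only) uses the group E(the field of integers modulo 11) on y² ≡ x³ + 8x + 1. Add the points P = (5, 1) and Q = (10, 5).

(5, 10)

(5, 1) + (10, 5). λ = (5 - 1)/(10 - 5) ≡ 4/5 mod 11. 5⁻¹ ≡ 9 (mod 11) since 5·9 = 45 ≡ 1, so λ ≡ 3.
  x = λ² - 5 - 10 = 9 - 15 ≡ 5; y = λ·(5 - 5) - 1 ≡ 10. → (5, 10)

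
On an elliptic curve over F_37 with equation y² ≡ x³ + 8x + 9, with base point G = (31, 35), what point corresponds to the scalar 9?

Double-and-add on 9 = (1001)₂. Start with G = (31, 35) for the leading 1-bit.
double: tangent at (31, 35): λ = (3·31² + 8)/(2·35) ≡ 5/33. 33⁻¹ ≡ 9 (mod 37) since 33·9 = 297 ≡ 1, so λ ≡ 5·9 ≡ 8.
  x = λ² - 31 - 31 = 64 - 62 ≡ 2; y = λ·(31 - 2) - 35 ≡ 12. → (2, 12)
double: tangent at (2, 12): λ = (3·2² + 8)/(2·12) ≡ 20/24. 24⁻¹ ≡ 17 (mod 37), so λ ≡ 20·17 ≡ 7.
  x = λ² - 2 - 2 = 49 - 4 ≡ 8; y = λ·(2 - 8) - 12 ≡ 20. → (8, 20)
double: tangent at (8, 20): λ = (3·8² + 8)/(2·20) ≡ 15/3. 3⁻¹ ≡ 25 (mod 37), so λ ≡ 15·25 ≡ 5.
  x = λ² - 8 - 8 = 25 - 16 ≡ 9; y = λ·(8 - 9) - 20 ≡ 12. → (9, 12)
add G: (9, 12) + (31, 35). λ = (35 - 12)/(31 - 9) ≡ 23/22 mod 37. 22⁻¹ ≡ 32 (mod 37), so λ ≡ 33.
  x = λ² - 9 - 31 = 1089 - 40 ≡ 13; y = λ·(9 - 13) - 12 ≡ 4. → (13, 4)

(13, 4)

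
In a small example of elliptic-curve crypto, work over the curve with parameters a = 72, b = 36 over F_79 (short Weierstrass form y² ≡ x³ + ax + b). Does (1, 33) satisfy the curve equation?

y² = 33² ≡ 62; x³ + 72x + 36 = 109 ≡ 30 (mod 79). 62 ≠ 30.

no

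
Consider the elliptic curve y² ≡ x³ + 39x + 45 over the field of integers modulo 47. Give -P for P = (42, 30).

(42, 17)

-(42, 30) = (42, -30 mod 47) = (42, 17).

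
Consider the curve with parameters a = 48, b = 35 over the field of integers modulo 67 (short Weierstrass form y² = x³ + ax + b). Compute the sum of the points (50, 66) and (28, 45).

(50, 66) + (28, 45). λ = (45 - 66)/(28 - 50) ≡ 46/45 mod 67. 45⁻¹ ≡ 3 (mod 67), so λ ≡ 4.
  x = λ² - 50 - 28 = 16 - 78 ≡ 5; y = λ·(50 - 5) - 66 ≡ 47. → (5, 47)

(5, 47)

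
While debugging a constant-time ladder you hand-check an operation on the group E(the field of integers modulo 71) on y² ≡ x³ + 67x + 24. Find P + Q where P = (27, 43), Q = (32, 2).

(48, 44)

(27, 43) + (32, 2). λ = (2 - 43)/(32 - 27) ≡ 30/5 mod 71. 5⁻¹ ≡ 57 (mod 71) since 5·57 = 285 ≡ 1, so λ ≡ 6.
  x = λ² - 27 - 32 = 36 - 59 ≡ 48; y = λ·(27 - 48) - 43 ≡ 44. → (48, 44)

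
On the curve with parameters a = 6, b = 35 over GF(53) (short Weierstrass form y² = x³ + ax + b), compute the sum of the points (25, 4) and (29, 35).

(25, 4) + (29, 35). λ = (35 - 4)/(29 - 25) ≡ 31/4 mod 53. 4⁻¹ ≡ 40 (mod 53) since 4·40 = 160 ≡ 1, so λ ≡ 21.
  x = λ² - 25 - 29 = 441 - 54 ≡ 16; y = λ·(25 - 16) - 4 ≡ 26. → (16, 26)

(16, 26)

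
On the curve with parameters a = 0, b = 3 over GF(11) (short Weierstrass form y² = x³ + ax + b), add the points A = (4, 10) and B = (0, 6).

(4, 10) + (0, 6). λ = (6 - 10)/(0 - 4) ≡ 7/7 mod 11. 7⁻¹ ≡ 8 (mod 11) since 7·8 = 56 ≡ 1, so λ ≡ 1.
  x = λ² - 4 - 0 = 1 - 4 ≡ 8; y = λ·(4 - 8) - 10 ≡ 8. → (8, 8)

(8, 8)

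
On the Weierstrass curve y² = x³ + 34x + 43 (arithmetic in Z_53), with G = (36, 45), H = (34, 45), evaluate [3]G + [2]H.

(36, 8)

First 3G:
Repeated addition: build up to 3G.
2G: tangent at (36, 45): λ = (3·36² + 34)/(2·45) ≡ 0/37. 37⁻¹ ≡ 43 (mod 53), so λ ≡ 0·43 ≡ 0.
  x = λ² - 36 - 36 = 0 - 72 ≡ 34; y = λ·(36 - 34) - 45 ≡ 8. → (34, 8)
3G: (34, 8) + (36, 45). λ = (45 - 8)/(36 - 34) ≡ 37/2 mod 53. 2⁻¹ ≡ 27 (mod 53), so λ ≡ 45.
  x = λ² - 34 - 36 = 2025 - 70 ≡ 47; y = λ·(34 - 47) - 8 ≡ 43. → (47, 43)
3G = (47, 43).
Next 2H:
Repeated addition: build up to 2H.
2H: tangent at (34, 45): λ = (3·34² + 34)/(2·45) ≡ 4/37. 37⁻¹ ≡ 43 (mod 53) since 37·43 = 1591 ≡ 1, so λ ≡ 4·43 ≡ 13.
  x = λ² - 34 - 34 = 169 - 68 ≡ 48; y = λ·(34 - 48) - 45 ≡ 38. → (48, 38)
2H = (48, 38).
Finally 3G + 2H:
(47, 43) + (48, 38). λ = (38 - 43)/(48 - 47) ≡ 48/1 mod 53. 1⁻¹ ≡ 1 (mod 53) since 1·1 = 1 ≡ 1, so λ ≡ 48.
  x = λ² - 47 - 48 = 2304 - 95 ≡ 36; y = λ·(47 - 36) - 43 ≡ 8. → (36, 8)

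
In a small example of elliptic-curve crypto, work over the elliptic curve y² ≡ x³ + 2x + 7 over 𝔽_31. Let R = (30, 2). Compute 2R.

tangent at (30, 2): λ = (3·30² + 2)/(2·2) ≡ 5/4. 4⁻¹ ≡ 8 (mod 31), so λ ≡ 5·8 ≡ 9.
  x = λ² - 30 - 30 = 81 - 60 ≡ 21; y = λ·(30 - 21) - 2 ≡ 17. → (21, 17)

(21, 17)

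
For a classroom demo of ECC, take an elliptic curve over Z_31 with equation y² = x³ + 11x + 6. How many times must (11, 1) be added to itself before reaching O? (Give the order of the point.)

2P: tangent at (11, 1): λ = (3·11² + 11)/(2·1) ≡ 2/2. 2⁻¹ ≡ 16 (mod 31), so λ ≡ 2·16 ≡ 1.
  x = λ² - 11 - 11 = 1 - 22 ≡ 10; y = λ·(11 - 10) - 1 ≡ 0. → (10, 0)
3P: (10, 0) + (11, 1). λ = (1 - 0)/(11 - 10) ≡ 1/1 mod 31. 1⁻¹ ≡ 1 (mod 31) since 1·1 = 1 ≡ 1, so λ ≡ 1.
  x = λ² - 10 - 11 = 1 - 21 ≡ 11; y = λ·(10 - 11) - 0 ≡ 30. → (11, 30)
4P: (11, 30) + (11, 1): same x and y₁ ≡ -y₂, so the sum is O.
4P = O, so the order is 4.

4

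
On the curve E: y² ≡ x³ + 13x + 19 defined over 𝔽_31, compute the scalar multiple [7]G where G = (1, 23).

(24, 22)

Repeated addition: build up to 7G.
2G: tangent at (1, 23): λ = (3·1² + 13)/(2·23) ≡ 16/15. 15⁻¹ ≡ 29 (mod 31) since 15·29 = 435 ≡ 1, so λ ≡ 16·29 ≡ 30.
  x = λ² - 1 - 1 = 900 - 2 ≡ 30; y = λ·(1 - 30) - 23 ≡ 6. → (30, 6)
3G: (30, 6) + (1, 23). λ = (23 - 6)/(1 - 30) ≡ 17/2 mod 31. 2⁻¹ ≡ 16 (mod 31), so λ ≡ 24.
  x = λ² - 30 - 1 = 576 - 31 ≡ 18; y = λ·(30 - 18) - 6 ≡ 3. → (18, 3)
4G: (18, 3) + (1, 23). λ = (23 - 3)/(1 - 18) ≡ 20/14 mod 31. 14⁻¹ ≡ 20 (mod 31) since 14·20 = 280 ≡ 1, so λ ≡ 28.
  x = λ² - 18 - 1 = 784 - 19 ≡ 21; y = λ·(18 - 21) - 3 ≡ 6. → (21, 6)
5G: (21, 6) + (1, 23). λ = (23 - 6)/(1 - 21) ≡ 17/11 mod 31. 11⁻¹ ≡ 17 (mod 31), so λ ≡ 10.
  x = λ² - 21 - 1 = 100 - 22 ≡ 16; y = λ·(21 - 16) - 6 ≡ 13. → (16, 13)
6G: (16, 13) + (1, 23). λ = (23 - 13)/(1 - 16) ≡ 10/16 mod 31. 16⁻¹ ≡ 2 (mod 31) since 16·2 = 32 ≡ 1, so λ ≡ 20.
  x = λ² - 16 - 1 = 400 - 17 ≡ 11; y = λ·(16 - 11) - 13 ≡ 25. → (11, 25)
7G: (11, 25) + (1, 23). λ = (23 - 25)/(1 - 11) ≡ 29/21 mod 31. 21⁻¹ ≡ 3 (mod 31), so λ ≡ 25.
  x = λ² - 11 - 1 = 625 - 12 ≡ 24; y = λ·(11 - 24) - 25 ≡ 22. → (24, 22)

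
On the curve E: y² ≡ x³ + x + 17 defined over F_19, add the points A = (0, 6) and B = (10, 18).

(0, 6) + (10, 18). λ = (18 - 6)/(10 - 0) ≡ 12/10 mod 19. 10⁻¹ ≡ 2 (mod 19) since 10·2 = 20 ≡ 1, so λ ≡ 5.
  x = λ² - 0 - 10 = 25 - 10 ≡ 15; y = λ·(0 - 15) - 6 ≡ 14. → (15, 14)

(15, 14)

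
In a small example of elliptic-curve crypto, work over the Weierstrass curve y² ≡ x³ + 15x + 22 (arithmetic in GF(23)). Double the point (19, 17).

(14, 20)

tangent at (19, 17): λ = (3·19² + 15)/(2·17) ≡ 17/11. 11⁻¹ ≡ 21 (mod 23) since 11·21 = 231 ≡ 1, so λ ≡ 17·21 ≡ 12.
  x = λ² - 19 - 19 = 144 - 38 ≡ 14; y = λ·(19 - 14) - 17 ≡ 20. → (14, 20)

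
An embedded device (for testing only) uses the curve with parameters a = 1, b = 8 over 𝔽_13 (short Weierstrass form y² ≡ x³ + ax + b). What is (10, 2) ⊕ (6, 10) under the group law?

(1, 6)

(10, 2) + (6, 10). λ = (10 - 2)/(6 - 10) ≡ 8/9 mod 13. 9⁻¹ ≡ 3 (mod 13), so λ ≡ 11.
  x = λ² - 10 - 6 = 121 - 16 ≡ 1; y = λ·(10 - 1) - 2 ≡ 6. → (1, 6)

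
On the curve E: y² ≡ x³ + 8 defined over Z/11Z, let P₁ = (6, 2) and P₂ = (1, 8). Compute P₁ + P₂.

(5, 10)

(6, 2) + (1, 8). λ = (8 - 2)/(1 - 6) ≡ 6/6 mod 11. 6⁻¹ ≡ 2 (mod 11), so λ ≡ 1.
  x = λ² - 6 - 1 = 1 - 7 ≡ 5; y = λ·(6 - 5) - 2 ≡ 10. → (5, 10)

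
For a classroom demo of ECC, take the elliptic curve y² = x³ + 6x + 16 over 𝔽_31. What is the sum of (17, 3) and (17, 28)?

The two points share x = 17 and their y-coordinates satisfy 3 + 28 ≡ 0 (mod 31), so they are inverses. Their sum is 𝒪.

O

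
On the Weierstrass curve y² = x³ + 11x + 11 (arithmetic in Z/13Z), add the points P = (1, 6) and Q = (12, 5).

(10, 9)

(1, 6) + (12, 5). λ = (5 - 6)/(12 - 1) ≡ 12/11 mod 13. 11⁻¹ ≡ 6 (mod 13), so λ ≡ 7.
  x = λ² - 1 - 12 = 49 - 13 ≡ 10; y = λ·(1 - 10) - 6 ≡ 9. → (10, 9)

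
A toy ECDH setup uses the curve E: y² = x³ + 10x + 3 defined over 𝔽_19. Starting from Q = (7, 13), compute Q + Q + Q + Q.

Double-and-add on 4 = (100)₂. Start with Q = (7, 13) for the leading 1-bit.
double: tangent at (7, 13): λ = (3·7² + 10)/(2·13) ≡ 5/7. 7⁻¹ ≡ 11 (mod 19) since 7·11 = 77 ≡ 1, so λ ≡ 5·11 ≡ 17.
  x = λ² - 7 - 7 = 289 - 14 ≡ 9; y = λ·(7 - 9) - 13 ≡ 10. → (9, 10)
double: tangent at (9, 10): λ = (3·9² + 10)/(2·10) ≡ 6/1. 1⁻¹ ≡ 1 (mod 19), so λ ≡ 6·1 ≡ 6.
  x = λ² - 9 - 9 = 36 - 18 ≡ 18; y = λ·(9 - 18) - 10 ≡ 12. → (18, 12)

(18, 12)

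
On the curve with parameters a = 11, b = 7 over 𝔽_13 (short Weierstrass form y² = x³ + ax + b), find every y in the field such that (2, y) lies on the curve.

none

x³ + 11x + 7 = 37 ≡ 11 (mod 13).
11 is a non-residue mod 13; no y exists.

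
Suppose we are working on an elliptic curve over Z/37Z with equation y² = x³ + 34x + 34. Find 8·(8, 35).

(4, 7)

Write Q = (8, 35).
Repeated addition: build up to 8Q.
2Q: tangent at (8, 35): λ = (3·8² + 34)/(2·35) ≡ 4/33. 33⁻¹ ≡ 9 (mod 37) since 33·9 = 297 ≡ 1, so λ ≡ 4·9 ≡ 36.
  x = λ² - 8 - 8 = 1296 - 16 ≡ 22; y = λ·(8 - 22) - 35 ≡ 16. → (22, 16)
3Q: (22, 16) + (8, 35). λ = (35 - 16)/(8 - 22) ≡ 19/23 mod 37. 23⁻¹ ≡ 29 (mod 37) since 23·29 = 667 ≡ 1, so λ ≡ 33.
  x = λ² - 22 - 8 = 1089 - 30 ≡ 23; y = λ·(22 - 23) - 16 ≡ 25. → (23, 25)
4Q: (23, 25) + (8, 35). λ = (35 - 25)/(8 - 23) ≡ 10/22 mod 37. 22⁻¹ ≡ 32 (mod 37), so λ ≡ 24.
  x = λ² - 23 - 8 = 576 - 31 ≡ 27; y = λ·(23 - 27) - 25 ≡ 27. → (27, 27)
5Q: (27, 27) + (8, 35). λ = (35 - 27)/(8 - 27) ≡ 8/18 mod 37. 18⁻¹ ≡ 35 (mod 37), so λ ≡ 21.
  x = λ² - 27 - 8 = 441 - 35 ≡ 36; y = λ·(27 - 36) - 27 ≡ 6. → (36, 6)
6Q: (36, 6) + (8, 35). λ = (35 - 6)/(8 - 36) ≡ 29/9 mod 37. 9⁻¹ ≡ 33 (mod 37) since 9·33 = 297 ≡ 1, so λ ≡ 32.
  x = λ² - 36 - 8 = 1024 - 44 ≡ 18; y = λ·(36 - 18) - 6 ≡ 15. → (18, 15)
7Q: (18, 15) + (8, 35). λ = (35 - 15)/(8 - 18) ≡ 20/27 mod 37. 27⁻¹ ≡ 11 (mod 37) since 27·11 = 297 ≡ 1, so λ ≡ 35.
  x = λ² - 18 - 8 = 1225 - 26 ≡ 15; y = λ·(18 - 15) - 15 ≡ 16. → (15, 16)
8Q: (15, 16) + (8, 35). λ = (35 - 16)/(8 - 15) ≡ 19/30 mod 37. 30⁻¹ ≡ 21 (mod 37), so λ ≡ 29.
  x = λ² - 15 - 8 = 841 - 23 ≡ 4; y = λ·(15 - 4) - 16 ≡ 7. → (4, 7)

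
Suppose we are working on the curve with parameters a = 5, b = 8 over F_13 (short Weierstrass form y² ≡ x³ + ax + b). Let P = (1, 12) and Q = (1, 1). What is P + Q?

The two points share x = 1 and their y-coordinates satisfy 12 + 1 ≡ 0 (mod 13), so they are inverses. Their sum is O.

O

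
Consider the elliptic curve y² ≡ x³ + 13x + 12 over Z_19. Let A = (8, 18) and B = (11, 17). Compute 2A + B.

(18, 6)

First 2A:
Repeated addition: build up to 2A.
2A: tangent at (8, 18): λ = (3·8² + 13)/(2·18) ≡ 15/17. 17⁻¹ ≡ 9 (mod 19), so λ ≡ 15·9 ≡ 2.
  x = λ² - 8 - 8 = 4 - 16 ≡ 7; y = λ·(8 - 7) - 18 ≡ 3. → (7, 3)
2A = (7, 3).
Finally 2A + B:
(7, 3) + (11, 17). λ = (17 - 3)/(11 - 7) ≡ 14/4 mod 19. 4⁻¹ ≡ 5 (mod 19) since 4·5 = 20 ≡ 1, so λ ≡ 13.
  x = λ² - 7 - 11 = 169 - 18 ≡ 18; y = λ·(7 - 18) - 3 ≡ 6. → (18, 6)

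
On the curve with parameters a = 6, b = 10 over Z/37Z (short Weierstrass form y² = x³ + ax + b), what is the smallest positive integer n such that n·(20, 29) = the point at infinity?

5

2P: tangent at (20, 29): λ = (3·20² + 6)/(2·29) ≡ 22/21. 21⁻¹ ≡ 30 (mod 37) since 21·30 = 630 ≡ 1, so λ ≡ 22·30 ≡ 31.
  x = λ² - 20 - 20 = 961 - 40 ≡ 33; y = λ·(20 - 33) - 29 ≡ 12. → (33, 12)
3P: (33, 12) + (20, 29). λ = (29 - 12)/(20 - 33) ≡ 17/24 mod 37. 24⁻¹ ≡ 17 (mod 37), so λ ≡ 30.
  x = λ² - 33 - 20 = 900 - 53 ≡ 33; y = λ·(33 - 33) - 12 ≡ 25. → (33, 25)
4P: (33, 25) + (20, 29). λ = (29 - 25)/(20 - 33) ≡ 4/24 mod 37. 24⁻¹ ≡ 17 (mod 37), so λ ≡ 31.
  x = λ² - 33 - 20 = 961 - 53 ≡ 20; y = λ·(33 - 20) - 25 ≡ 8. → (20, 8)
5P: (20, 8) + (20, 29): same x and y₁ ≡ -y₂, so the sum is the point at infinity.
5P = the point at infinity, so the order is 5.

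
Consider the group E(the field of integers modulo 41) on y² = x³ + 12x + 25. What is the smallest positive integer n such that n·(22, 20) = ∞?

2P: tangent at (22, 20): λ = (3·22² + 12)/(2·20) ≡ 29/40. 40⁻¹ ≡ 40 (mod 41) since 40·40 = 1600 ≡ 1, so λ ≡ 29·40 ≡ 12.
  x = λ² - 22 - 22 = 144 - 44 ≡ 18; y = λ·(22 - 18) - 20 ≡ 28. → (18, 28)
3P: (18, 28) + (22, 20). λ = (20 - 28)/(22 - 18) ≡ 33/4 mod 41. 4⁻¹ ≡ 31 (mod 41), so λ ≡ 39.
  x = λ² - 18 - 22 = 1521 - 40 ≡ 5; y = λ·(18 - 5) - 28 ≡ 28. → (5, 28)
4P: (5, 28) + (22, 20). λ = (20 - 28)/(22 - 5) ≡ 33/17 mod 41. 17⁻¹ ≡ 29 (mod 41), so λ ≡ 14.
  x = λ² - 5 - 22 = 196 - 27 ≡ 5; y = λ·(5 - 5) - 28 ≡ 13. → (5, 13)
5P: (5, 13) + (22, 20). λ = (20 - 13)/(22 - 5) ≡ 7/17 mod 41. 17⁻¹ ≡ 29 (mod 41) since 17·29 = 493 ≡ 1, so λ ≡ 39.
  x = λ² - 5 - 22 = 1521 - 27 ≡ 18; y = λ·(5 - 18) - 13 ≡ 13. → (18, 13)
6P: (18, 13) + (22, 20). λ = (20 - 13)/(22 - 18) ≡ 7/4 mod 41. 4⁻¹ ≡ 31 (mod 41), so λ ≡ 12.
  x = λ² - 18 - 22 = 144 - 40 ≡ 22; y = λ·(18 - 22) - 13 ≡ 21. → (22, 21)
7P: (22, 21) + (22, 20): same x and y₁ ≡ -y₂, so the sum is ∞.
7P = ∞, so the order is 7.

7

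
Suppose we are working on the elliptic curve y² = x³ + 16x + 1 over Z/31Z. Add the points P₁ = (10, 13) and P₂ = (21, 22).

(4, 6)

(10, 13) + (21, 22). λ = (22 - 13)/(21 - 10) ≡ 9/11 mod 31. 11⁻¹ ≡ 17 (mod 31), so λ ≡ 29.
  x = λ² - 10 - 21 = 841 - 31 ≡ 4; y = λ·(10 - 4) - 13 ≡ 6. → (4, 6)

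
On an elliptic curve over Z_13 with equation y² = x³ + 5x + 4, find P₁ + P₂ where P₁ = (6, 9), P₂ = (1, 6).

(10, 12)

(6, 9) + (1, 6). λ = (6 - 9)/(1 - 6) ≡ 10/8 mod 13. 8⁻¹ ≡ 5 (mod 13) since 8·5 = 40 ≡ 1, so λ ≡ 11.
  x = λ² - 6 - 1 = 121 - 7 ≡ 10; y = λ·(6 - 10) - 9 ≡ 12. → (10, 12)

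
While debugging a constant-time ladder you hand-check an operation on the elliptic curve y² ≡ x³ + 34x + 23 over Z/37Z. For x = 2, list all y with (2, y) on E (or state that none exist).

x³ + 34x + 23 = 99 ≡ 25 (mod 37).
Square roots of 25 mod 37: 5 and 32 (since 5² = 25 ≡ 25).

5, 32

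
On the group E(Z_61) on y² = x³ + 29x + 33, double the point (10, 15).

(27, 8)

tangent at (10, 15): λ = (3·10² + 29)/(2·15) ≡ 24/30. 30⁻¹ ≡ 59 (mod 61) since 30·59 = 1770 ≡ 1, so λ ≡ 24·59 ≡ 13.
  x = λ² - 10 - 10 = 169 - 20 ≡ 27; y = λ·(10 - 27) - 15 ≡ 8. → (27, 8)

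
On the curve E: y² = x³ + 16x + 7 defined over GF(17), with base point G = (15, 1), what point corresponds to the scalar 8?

(13, 7)

Double-and-add on 8 = (1000)₂. Start with G = (15, 1) for the leading 1-bit.
double: tangent at (15, 1): λ = (3·15² + 16)/(2·1) ≡ 11/2. 2⁻¹ ≡ 9 (mod 17), so λ ≡ 11·9 ≡ 14.
  x = λ² - 15 - 15 = 196 - 30 ≡ 13; y = λ·(15 - 13) - 1 ≡ 10. → (13, 10)
double: tangent at (13, 10): λ = (3·13² + 16)/(2·10) ≡ 13/3. 3⁻¹ ≡ 6 (mod 17) since 3·6 = 18 ≡ 1, so λ ≡ 13·6 ≡ 10.
  x = λ² - 13 - 13 = 100 - 26 ≡ 6; y = λ·(13 - 6) - 10 ≡ 9. → (6, 9)
double: tangent at (6, 9): λ = (3·6² + 16)/(2·9) ≡ 5/1. 1⁻¹ ≡ 1 (mod 17) since 1·1 = 1 ≡ 1, so λ ≡ 5·1 ≡ 5.
  x = λ² - 6 - 6 = 25 - 12 ≡ 13; y = λ·(6 - 13) - 9 ≡ 7. → (13, 7)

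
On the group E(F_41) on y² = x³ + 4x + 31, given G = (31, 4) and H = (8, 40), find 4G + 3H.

First 4G:
Double-and-add on 4 = (100)₂. Start with G = (31, 4) for the leading 1-bit.
double: tangent at (31, 4): λ = (3·31² + 4)/(2·4) ≡ 17/8. 8⁻¹ ≡ 36 (mod 41) since 8·36 = 288 ≡ 1, so λ ≡ 17·36 ≡ 38.
  x = λ² - 31 - 31 = 1444 - 62 ≡ 29; y = λ·(31 - 29) - 4 ≡ 31. → (29, 31)
double: tangent at (29, 31): λ = (3·29² + 4)/(2·31) ≡ 26/21. 21⁻¹ ≡ 2 (mod 41), so λ ≡ 26·2 ≡ 11.
  x = λ² - 29 - 29 = 121 - 58 ≡ 22; y = λ·(29 - 22) - 31 ≡ 5. → (22, 5)
4G = (22, 5).
Next 3H:
Repeated addition: build up to 3H.
2H: tangent at (8, 40): λ = (3·8² + 4)/(2·40) ≡ 32/39. 39⁻¹ ≡ 20 (mod 41), so λ ≡ 32·20 ≡ 25.
  x = λ² - 8 - 8 = 625 - 16 ≡ 35; y = λ·(8 - 35) - 40 ≡ 23. → (35, 23)
3H: (35, 23) + (8, 40). λ = (40 - 23)/(8 - 35) ≡ 17/14 mod 41. 14⁻¹ ≡ 3 (mod 41), so λ ≡ 10.
  x = λ² - 35 - 8 = 100 - 43 ≡ 16; y = λ·(35 - 16) - 23 ≡ 3. → (16, 3)
3H = (16, 3).
Finally 4G + 3H:
(22, 5) + (16, 3). λ = (3 - 5)/(16 - 22) ≡ 39/35 mod 41. 35⁻¹ ≡ 34 (mod 41), so λ ≡ 14.
  x = λ² - 22 - 16 = 196 - 38 ≡ 35; y = λ·(22 - 35) - 5 ≡ 18. → (35, 18)

(35, 18)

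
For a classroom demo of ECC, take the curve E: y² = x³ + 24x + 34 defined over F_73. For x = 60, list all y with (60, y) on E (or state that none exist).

none

x³ + 24x + 34 = 217474 ≡ 7 (mod 73).
7 is a non-residue mod 73; no y exists.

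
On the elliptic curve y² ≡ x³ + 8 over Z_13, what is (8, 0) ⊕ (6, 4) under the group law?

(3, 3)

(8, 0) + (6, 4). λ = (4 - 0)/(6 - 8) ≡ 4/11 mod 13. 11⁻¹ ≡ 6 (mod 13) since 11·6 = 66 ≡ 1, so λ ≡ 11.
  x = λ² - 8 - 6 = 121 - 14 ≡ 3; y = λ·(8 - 3) - 0 ≡ 3. → (3, 3)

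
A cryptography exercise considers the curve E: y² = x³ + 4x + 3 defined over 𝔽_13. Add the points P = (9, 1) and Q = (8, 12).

(9, 1) + (8, 12). λ = (12 - 1)/(8 - 9) ≡ 11/12 mod 13. 12⁻¹ ≡ 12 (mod 13) since 12·12 = 144 ≡ 1, so λ ≡ 2.
  x = λ² - 9 - 8 = 4 - 17 ≡ 0; y = λ·(9 - 0) - 1 ≡ 4. → (0, 4)

(0, 4)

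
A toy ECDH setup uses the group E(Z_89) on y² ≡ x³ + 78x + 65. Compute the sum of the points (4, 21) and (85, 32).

(45, 2)

(4, 21) + (85, 32). λ = (32 - 21)/(85 - 4) ≡ 11/81 mod 89. 81⁻¹ ≡ 11 (mod 89), so λ ≡ 32.
  x = λ² - 4 - 85 = 1024 - 89 ≡ 45; y = λ·(4 - 45) - 21 ≡ 2. → (45, 2)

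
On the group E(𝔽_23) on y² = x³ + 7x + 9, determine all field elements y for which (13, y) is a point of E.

none

x³ + 7x + 9 = 2297 ≡ 20 (mod 23).
20 is a non-residue mod 23; no y exists.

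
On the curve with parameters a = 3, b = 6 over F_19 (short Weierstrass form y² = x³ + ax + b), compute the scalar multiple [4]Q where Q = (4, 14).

(17, 12)

Double-and-add on 4 = (100)₂. Start with Q = (4, 14) for the leading 1-bit.
double: tangent at (4, 14): λ = (3·4² + 3)/(2·14) ≡ 13/9. 9⁻¹ ≡ 17 (mod 19) since 9·17 = 153 ≡ 1, so λ ≡ 13·17 ≡ 12.
  x = λ² - 4 - 4 = 144 - 8 ≡ 3; y = λ·(4 - 3) - 14 ≡ 17. → (3, 17)
double: tangent at (3, 17): λ = (3·3² + 3)/(2·17) ≡ 11/15. 15⁻¹ ≡ 14 (mod 19), so λ ≡ 11·14 ≡ 2.
  x = λ² - 3 - 3 = 4 - 6 ≡ 17; y = λ·(3 - 17) - 17 ≡ 12. → (17, 12)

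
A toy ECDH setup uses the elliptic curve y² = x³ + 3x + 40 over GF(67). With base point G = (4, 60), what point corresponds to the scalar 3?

Repeated addition: build up to 3G.
2G: tangent at (4, 60): λ = (3·4² + 3)/(2·60) ≡ 51/53. 53⁻¹ ≡ 43 (mod 67) since 53·43 = 2279 ≡ 1, so λ ≡ 51·43 ≡ 49.
  x = λ² - 4 - 4 = 2401 - 8 ≡ 48; y = λ·(4 - 48) - 60 ≡ 62. → (48, 62)
3G: (48, 62) + (4, 60). λ = (60 - 62)/(4 - 48) ≡ 65/23 mod 67. 23⁻¹ ≡ 35 (mod 67) since 23·35 = 805 ≡ 1, so λ ≡ 64.
  x = λ² - 48 - 4 = 4096 - 52 ≡ 24; y = λ·(48 - 24) - 62 ≡ 0. → (24, 0)

(24, 0)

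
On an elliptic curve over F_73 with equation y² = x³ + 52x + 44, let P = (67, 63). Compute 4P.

Double-and-add on 4 = (100)₂. Start with P = (67, 63) for the leading 1-bit.
double: tangent at (67, 63): λ = (3·67² + 52)/(2·63) ≡ 14/53. 53⁻¹ ≡ 62 (mod 73), so λ ≡ 14·62 ≡ 65.
  x = λ² - 67 - 67 = 4225 - 134 ≡ 3; y = λ·(67 - 3) - 63 ≡ 9. → (3, 9)
double: tangent at (3, 9): λ = (3·3² + 52)/(2·9) ≡ 6/18. 18⁻¹ ≡ 69 (mod 73) since 18·69 = 1242 ≡ 1, so λ ≡ 6·69 ≡ 49.
  x = λ² - 3 - 3 = 2401 - 6 ≡ 59; y = λ·(3 - 59) - 9 ≡ 21. → (59, 21)

(59, 21)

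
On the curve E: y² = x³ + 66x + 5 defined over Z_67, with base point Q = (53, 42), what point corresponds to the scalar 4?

Double-and-add on 4 = (100)₂. Start with Q = (53, 42) for the leading 1-bit.
double: tangent at (53, 42): λ = (3·53² + 66)/(2·42) ≡ 51/17. 17⁻¹ ≡ 4 (mod 67), so λ ≡ 51·4 ≡ 3.
  x = λ² - 53 - 53 = 9 - 106 ≡ 37; y = λ·(53 - 37) - 42 ≡ 6. → (37, 6)
double: tangent at (37, 6): λ = (3·37² + 66)/(2·6) ≡ 19/12. 12⁻¹ ≡ 28 (mod 67) since 12·28 = 336 ≡ 1, so λ ≡ 19·28 ≡ 63.
  x = λ² - 37 - 37 = 3969 - 74 ≡ 9; y = λ·(37 - 9) - 6 ≡ 16. → (9, 16)

(9, 16)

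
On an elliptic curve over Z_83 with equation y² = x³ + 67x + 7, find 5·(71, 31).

(0, 67)

Write P = (71, 31).
Repeated addition: build up to 5P.
2P: tangent at (71, 31): λ = (3·71² + 67)/(2·31) ≡ 1/62. 62⁻¹ ≡ 79 (mod 83), so λ ≡ 1·79 ≡ 79.
  x = λ² - 71 - 71 = 6241 - 142 ≡ 40; y = λ·(71 - 40) - 31 ≡ 11. → (40, 11)
3P: (40, 11) + (71, 31). λ = (31 - 11)/(71 - 40) ≡ 20/31 mod 83. 31⁻¹ ≡ 75 (mod 83) since 31·75 = 2325 ≡ 1, so λ ≡ 6.
  x = λ² - 40 - 71 = 36 - 111 ≡ 8; y = λ·(40 - 8) - 11 ≡ 15. → (8, 15)
4P: (8, 15) + (71, 31). λ = (31 - 15)/(71 - 8) ≡ 16/63 mod 83. 63⁻¹ ≡ 29 (mod 83), so λ ≡ 49.
  x = λ² - 8 - 71 = 2401 - 79 ≡ 81; y = λ·(8 - 81) - 15 ≡ 60. → (81, 60)
5P: (81, 60) + (71, 31). λ = (31 - 60)/(71 - 81) ≡ 54/73 mod 83. 73⁻¹ ≡ 58 (mod 83), so λ ≡ 61.
  x = λ² - 81 - 71 = 3721 - 152 ≡ 0; y = λ·(81 - 0) - 60 ≡ 67. → (0, 67)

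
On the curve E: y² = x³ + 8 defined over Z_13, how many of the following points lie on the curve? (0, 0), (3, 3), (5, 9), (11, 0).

(0, 0): 0² ≡ 0, rhs ≡ 8 → off.
(3, 3): 3² ≡ 9, rhs ≡ 9 → on.
(5, 9): 9² ≡ 3, rhs ≡ 3 → on.
(11, 0): 0² ≡ 0, rhs ≡ 0 → on.

3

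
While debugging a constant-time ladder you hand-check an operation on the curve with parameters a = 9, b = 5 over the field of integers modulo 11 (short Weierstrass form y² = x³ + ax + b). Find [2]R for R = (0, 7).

(9, 10)

tangent at (0, 7): λ = (3·0² + 9)/(2·7) ≡ 9/3. 3⁻¹ ≡ 4 (mod 11) since 3·4 = 12 ≡ 1, so λ ≡ 9·4 ≡ 3.
  x = λ² - 0 - 0 = 9 - 0 ≡ 9; y = λ·(0 - 9) - 7 ≡ 10. → (9, 10)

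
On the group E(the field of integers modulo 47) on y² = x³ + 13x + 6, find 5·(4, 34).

(39, 1)

Write Q = (4, 34).
Double-and-add on 5 = (101)₂. Start with Q = (4, 34) for the leading 1-bit.
double: tangent at (4, 34): λ = (3·4² + 13)/(2·34) ≡ 14/21. 21⁻¹ ≡ 9 (mod 47), so λ ≡ 14·9 ≡ 32.
  x = λ² - 4 - 4 = 1024 - 8 ≡ 29; y = λ·(4 - 29) - 34 ≡ 12. → (29, 12)
double: tangent at (29, 12): λ = (3·29² + 13)/(2·12) ≡ 45/24. 24⁻¹ ≡ 2 (mod 47), so λ ≡ 45·2 ≡ 43.
  x = λ² - 29 - 29 = 1849 - 58 ≡ 5; y = λ·(29 - 5) - 12 ≡ 33. → (5, 33)
add Q: (5, 33) + (4, 34). λ = (34 - 33)/(4 - 5) ≡ 1/46 mod 47. 46⁻¹ ≡ 46 (mod 47) since 46·46 = 2116 ≡ 1, so λ ≡ 46.
  x = λ² - 5 - 4 = 2116 - 9 ≡ 39; y = λ·(5 - 39) - 33 ≡ 1. → (39, 1)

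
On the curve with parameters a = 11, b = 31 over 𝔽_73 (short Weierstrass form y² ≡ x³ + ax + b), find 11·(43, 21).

(37, 65)

Write P = (43, 21).
Repeated addition: build up to 11P.
2P: tangent at (43, 21): λ = (3·43² + 11)/(2·21) ≡ 10/42. 42⁻¹ ≡ 40 (mod 73) since 42·40 = 1680 ≡ 1, so λ ≡ 10·40 ≡ 35.
  x = λ² - 43 - 43 = 1225 - 86 ≡ 44; y = λ·(43 - 44) - 21 ≡ 17. → (44, 17)
3P: (44, 17) + (43, 21). λ = (21 - 17)/(43 - 44) ≡ 4/72 mod 73. 72⁻¹ ≡ 72 (mod 73), so λ ≡ 69.
  x = λ² - 44 - 43 = 4761 - 87 ≡ 2; y = λ·(44 - 2) - 17 ≡ 34. → (2, 34)
4P: (2, 34) + (43, 21). λ = (21 - 34)/(43 - 2) ≡ 60/41 mod 73. 41⁻¹ ≡ 57 (mod 73), so λ ≡ 62.
  x = λ² - 2 - 43 = 3844 - 45 ≡ 3; y = λ·(2 - 3) - 34 ≡ 50. → (3, 50)
5P: (3, 50) + (43, 21). λ = (21 - 50)/(43 - 3) ≡ 44/40 mod 73. 40⁻¹ ≡ 42 (mod 73), so λ ≡ 23.
  x = λ² - 3 - 43 = 529 - 46 ≡ 45; y = λ·(3 - 45) - 50 ≡ 6. → (45, 6)
6P: (45, 6) + (43, 21). λ = (21 - 6)/(43 - 45) ≡ 15/71 mod 73. 71⁻¹ ≡ 36 (mod 73), so λ ≡ 29.
  x = λ² - 45 - 43 = 841 - 88 ≡ 23; y = λ·(45 - 23) - 6 ≡ 48. → (23, 48)
7P: (23, 48) + (43, 21). λ = (21 - 48)/(43 - 23) ≡ 46/20 mod 73. 20⁻¹ ≡ 11 (mod 73), so λ ≡ 68.
  x = λ² - 23 - 43 = 4624 - 66 ≡ 32; y = λ·(23 - 32) - 48 ≡ 70. → (32, 70)
8P: (32, 70) + (43, 21). λ = (21 - 70)/(43 - 32) ≡ 24/11 mod 73. 11⁻¹ ≡ 20 (mod 73), so λ ≡ 42.
  x = λ² - 32 - 43 = 1764 - 75 ≡ 10; y = λ·(32 - 10) - 70 ≡ 51. → (10, 51)
9P: (10, 51) + (43, 21). λ = (21 - 51)/(43 - 10) ≡ 43/33 mod 73. 33⁻¹ ≡ 31 (mod 73), so λ ≡ 19.
  x = λ² - 10 - 43 = 361 - 53 ≡ 16; y = λ·(10 - 16) - 51 ≡ 54. → (16, 54)
10P: (16, 54) + (43, 21). λ = (21 - 54)/(43 - 16) ≡ 40/27 mod 73. 27⁻¹ ≡ 46 (mod 73) since 27·46 = 1242 ≡ 1, so λ ≡ 15.
  x = λ² - 16 - 43 = 225 - 59 ≡ 20; y = λ·(16 - 20) - 54 ≡ 32. → (20, 32)
11P: (20, 32) + (43, 21). λ = (21 - 32)/(43 - 20) ≡ 62/23 mod 73. 23⁻¹ ≡ 54 (mod 73) since 23·54 = 1242 ≡ 1, so λ ≡ 63.
  x = λ² - 20 - 43 = 3969 - 63 ≡ 37; y = λ·(20 - 37) - 32 ≡ 65. → (37, 65)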